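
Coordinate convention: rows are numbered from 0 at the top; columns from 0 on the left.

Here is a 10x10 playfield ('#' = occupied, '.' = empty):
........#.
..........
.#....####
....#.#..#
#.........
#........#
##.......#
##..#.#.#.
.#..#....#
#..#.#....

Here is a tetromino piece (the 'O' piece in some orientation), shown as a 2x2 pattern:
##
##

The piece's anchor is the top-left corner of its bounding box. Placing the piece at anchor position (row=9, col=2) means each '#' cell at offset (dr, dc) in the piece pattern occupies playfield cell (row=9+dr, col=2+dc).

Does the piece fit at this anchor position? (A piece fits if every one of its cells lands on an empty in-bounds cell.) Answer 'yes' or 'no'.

Check each piece cell at anchor (9, 2):
  offset (0,0) -> (9,2): empty -> OK
  offset (0,1) -> (9,3): occupied ('#') -> FAIL
  offset (1,0) -> (10,2): out of bounds -> FAIL
  offset (1,1) -> (10,3): out of bounds -> FAIL
All cells valid: no

Answer: no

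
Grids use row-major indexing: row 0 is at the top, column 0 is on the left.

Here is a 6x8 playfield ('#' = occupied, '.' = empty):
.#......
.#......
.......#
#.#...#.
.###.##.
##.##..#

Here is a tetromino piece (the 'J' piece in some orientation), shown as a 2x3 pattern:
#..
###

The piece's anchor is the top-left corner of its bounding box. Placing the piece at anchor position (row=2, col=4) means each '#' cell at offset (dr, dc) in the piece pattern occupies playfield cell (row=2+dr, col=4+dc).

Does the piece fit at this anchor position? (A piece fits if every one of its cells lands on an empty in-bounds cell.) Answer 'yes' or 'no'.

Answer: no

Derivation:
Check each piece cell at anchor (2, 4):
  offset (0,0) -> (2,4): empty -> OK
  offset (1,0) -> (3,4): empty -> OK
  offset (1,1) -> (3,5): empty -> OK
  offset (1,2) -> (3,6): occupied ('#') -> FAIL
All cells valid: no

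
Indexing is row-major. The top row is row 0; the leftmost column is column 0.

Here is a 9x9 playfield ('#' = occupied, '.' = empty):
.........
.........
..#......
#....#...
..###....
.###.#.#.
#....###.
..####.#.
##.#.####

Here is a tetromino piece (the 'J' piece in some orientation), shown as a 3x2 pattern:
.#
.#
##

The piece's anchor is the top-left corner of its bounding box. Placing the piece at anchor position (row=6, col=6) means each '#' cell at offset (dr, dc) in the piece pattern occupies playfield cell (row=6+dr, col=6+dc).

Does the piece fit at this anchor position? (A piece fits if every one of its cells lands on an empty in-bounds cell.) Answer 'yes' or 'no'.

Answer: no

Derivation:
Check each piece cell at anchor (6, 6):
  offset (0,1) -> (6,7): occupied ('#') -> FAIL
  offset (1,1) -> (7,7): occupied ('#') -> FAIL
  offset (2,0) -> (8,6): occupied ('#') -> FAIL
  offset (2,1) -> (8,7): occupied ('#') -> FAIL
All cells valid: no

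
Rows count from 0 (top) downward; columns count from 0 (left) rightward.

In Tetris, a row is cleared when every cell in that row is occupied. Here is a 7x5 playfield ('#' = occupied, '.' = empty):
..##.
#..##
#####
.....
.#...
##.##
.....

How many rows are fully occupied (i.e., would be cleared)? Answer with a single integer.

Answer: 1

Derivation:
Check each row:
  row 0: 3 empty cells -> not full
  row 1: 2 empty cells -> not full
  row 2: 0 empty cells -> FULL (clear)
  row 3: 5 empty cells -> not full
  row 4: 4 empty cells -> not full
  row 5: 1 empty cell -> not full
  row 6: 5 empty cells -> not full
Total rows cleared: 1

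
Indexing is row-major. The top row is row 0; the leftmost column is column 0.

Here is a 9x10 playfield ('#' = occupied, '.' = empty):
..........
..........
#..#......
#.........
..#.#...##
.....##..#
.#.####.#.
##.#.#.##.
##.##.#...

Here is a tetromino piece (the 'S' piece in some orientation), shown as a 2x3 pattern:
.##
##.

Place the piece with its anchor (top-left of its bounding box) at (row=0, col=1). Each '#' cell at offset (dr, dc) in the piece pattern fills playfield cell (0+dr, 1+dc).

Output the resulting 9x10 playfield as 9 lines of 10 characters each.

Fill (0+0,1+1) = (0,2)
Fill (0+0,1+2) = (0,3)
Fill (0+1,1+0) = (1,1)
Fill (0+1,1+1) = (1,2)

Answer: ..##......
.##.......
#..#......
#.........
..#.#...##
.....##..#
.#.####.#.
##.#.#.##.
##.##.#...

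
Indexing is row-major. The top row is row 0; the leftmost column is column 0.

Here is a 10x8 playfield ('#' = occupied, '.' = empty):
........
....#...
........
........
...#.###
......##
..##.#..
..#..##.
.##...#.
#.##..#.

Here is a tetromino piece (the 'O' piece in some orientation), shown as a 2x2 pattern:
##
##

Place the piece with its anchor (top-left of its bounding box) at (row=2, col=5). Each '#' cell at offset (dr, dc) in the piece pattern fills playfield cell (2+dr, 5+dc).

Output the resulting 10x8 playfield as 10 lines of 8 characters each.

Fill (2+0,5+0) = (2,5)
Fill (2+0,5+1) = (2,6)
Fill (2+1,5+0) = (3,5)
Fill (2+1,5+1) = (3,6)

Answer: ........
....#...
.....##.
.....##.
...#.###
......##
..##.#..
..#..##.
.##...#.
#.##..#.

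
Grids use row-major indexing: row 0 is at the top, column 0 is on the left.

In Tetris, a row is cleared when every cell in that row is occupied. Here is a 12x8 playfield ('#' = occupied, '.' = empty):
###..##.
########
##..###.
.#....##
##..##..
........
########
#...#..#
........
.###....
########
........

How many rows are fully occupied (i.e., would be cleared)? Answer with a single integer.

Answer: 3

Derivation:
Check each row:
  row 0: 3 empty cells -> not full
  row 1: 0 empty cells -> FULL (clear)
  row 2: 3 empty cells -> not full
  row 3: 5 empty cells -> not full
  row 4: 4 empty cells -> not full
  row 5: 8 empty cells -> not full
  row 6: 0 empty cells -> FULL (clear)
  row 7: 5 empty cells -> not full
  row 8: 8 empty cells -> not full
  row 9: 5 empty cells -> not full
  row 10: 0 empty cells -> FULL (clear)
  row 11: 8 empty cells -> not full
Total rows cleared: 3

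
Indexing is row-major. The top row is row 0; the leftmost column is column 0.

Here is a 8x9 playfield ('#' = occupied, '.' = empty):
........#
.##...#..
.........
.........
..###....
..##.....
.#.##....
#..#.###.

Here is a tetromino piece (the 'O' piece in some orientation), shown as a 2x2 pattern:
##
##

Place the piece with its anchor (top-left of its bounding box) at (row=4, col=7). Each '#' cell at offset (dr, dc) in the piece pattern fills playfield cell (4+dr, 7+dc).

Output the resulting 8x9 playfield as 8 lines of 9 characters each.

Fill (4+0,7+0) = (4,7)
Fill (4+0,7+1) = (4,8)
Fill (4+1,7+0) = (5,7)
Fill (4+1,7+1) = (5,8)

Answer: ........#
.##...#..
.........
.........
..###..##
..##...##
.#.##....
#..#.###.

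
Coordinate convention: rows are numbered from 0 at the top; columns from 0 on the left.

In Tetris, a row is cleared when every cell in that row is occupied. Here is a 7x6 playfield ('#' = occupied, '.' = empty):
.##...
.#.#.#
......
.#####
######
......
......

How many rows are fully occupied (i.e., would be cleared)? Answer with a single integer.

Check each row:
  row 0: 4 empty cells -> not full
  row 1: 3 empty cells -> not full
  row 2: 6 empty cells -> not full
  row 3: 1 empty cell -> not full
  row 4: 0 empty cells -> FULL (clear)
  row 5: 6 empty cells -> not full
  row 6: 6 empty cells -> not full
Total rows cleared: 1

Answer: 1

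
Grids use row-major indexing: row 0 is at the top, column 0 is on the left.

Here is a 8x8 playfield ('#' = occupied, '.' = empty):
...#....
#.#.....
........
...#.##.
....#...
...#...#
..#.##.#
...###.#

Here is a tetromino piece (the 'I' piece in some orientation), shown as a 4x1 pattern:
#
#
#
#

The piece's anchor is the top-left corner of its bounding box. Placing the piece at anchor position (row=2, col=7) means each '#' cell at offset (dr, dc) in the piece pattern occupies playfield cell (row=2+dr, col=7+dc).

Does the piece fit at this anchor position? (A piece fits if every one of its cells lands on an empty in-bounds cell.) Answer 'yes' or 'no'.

Answer: no

Derivation:
Check each piece cell at anchor (2, 7):
  offset (0,0) -> (2,7): empty -> OK
  offset (1,0) -> (3,7): empty -> OK
  offset (2,0) -> (4,7): empty -> OK
  offset (3,0) -> (5,7): occupied ('#') -> FAIL
All cells valid: no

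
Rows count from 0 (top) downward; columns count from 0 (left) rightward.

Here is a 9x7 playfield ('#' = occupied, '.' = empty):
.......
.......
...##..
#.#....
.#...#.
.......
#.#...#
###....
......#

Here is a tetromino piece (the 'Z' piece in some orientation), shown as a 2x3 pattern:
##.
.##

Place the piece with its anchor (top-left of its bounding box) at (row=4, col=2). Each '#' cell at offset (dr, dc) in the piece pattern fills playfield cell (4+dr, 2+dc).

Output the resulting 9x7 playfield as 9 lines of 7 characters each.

Answer: .......
.......
...##..
#.#....
.###.#.
...##..
#.#...#
###....
......#

Derivation:
Fill (4+0,2+0) = (4,2)
Fill (4+0,2+1) = (4,3)
Fill (4+1,2+1) = (5,3)
Fill (4+1,2+2) = (5,4)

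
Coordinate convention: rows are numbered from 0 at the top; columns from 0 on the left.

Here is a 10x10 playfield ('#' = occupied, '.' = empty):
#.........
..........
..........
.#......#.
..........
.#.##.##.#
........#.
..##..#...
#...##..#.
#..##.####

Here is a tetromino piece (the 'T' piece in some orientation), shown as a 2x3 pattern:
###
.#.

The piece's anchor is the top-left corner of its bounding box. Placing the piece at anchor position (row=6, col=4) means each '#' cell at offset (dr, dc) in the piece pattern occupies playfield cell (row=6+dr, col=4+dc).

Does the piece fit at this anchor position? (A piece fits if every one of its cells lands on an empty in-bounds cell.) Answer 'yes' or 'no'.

Answer: yes

Derivation:
Check each piece cell at anchor (6, 4):
  offset (0,0) -> (6,4): empty -> OK
  offset (0,1) -> (6,5): empty -> OK
  offset (0,2) -> (6,6): empty -> OK
  offset (1,1) -> (7,5): empty -> OK
All cells valid: yes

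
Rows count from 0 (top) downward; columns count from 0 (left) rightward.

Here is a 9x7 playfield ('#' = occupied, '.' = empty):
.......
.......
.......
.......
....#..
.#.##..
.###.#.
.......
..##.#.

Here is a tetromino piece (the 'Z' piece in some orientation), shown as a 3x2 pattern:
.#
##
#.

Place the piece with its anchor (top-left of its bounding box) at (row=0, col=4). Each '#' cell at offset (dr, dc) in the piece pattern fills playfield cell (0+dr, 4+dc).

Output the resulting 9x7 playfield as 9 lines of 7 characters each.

Answer: .....#.
....##.
....#..
.......
....#..
.#.##..
.###.#.
.......
..##.#.

Derivation:
Fill (0+0,4+1) = (0,5)
Fill (0+1,4+0) = (1,4)
Fill (0+1,4+1) = (1,5)
Fill (0+2,4+0) = (2,4)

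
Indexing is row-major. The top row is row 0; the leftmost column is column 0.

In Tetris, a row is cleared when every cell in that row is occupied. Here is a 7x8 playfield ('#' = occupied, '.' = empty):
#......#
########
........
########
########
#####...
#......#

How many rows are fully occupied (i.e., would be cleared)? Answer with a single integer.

Check each row:
  row 0: 6 empty cells -> not full
  row 1: 0 empty cells -> FULL (clear)
  row 2: 8 empty cells -> not full
  row 3: 0 empty cells -> FULL (clear)
  row 4: 0 empty cells -> FULL (clear)
  row 5: 3 empty cells -> not full
  row 6: 6 empty cells -> not full
Total rows cleared: 3

Answer: 3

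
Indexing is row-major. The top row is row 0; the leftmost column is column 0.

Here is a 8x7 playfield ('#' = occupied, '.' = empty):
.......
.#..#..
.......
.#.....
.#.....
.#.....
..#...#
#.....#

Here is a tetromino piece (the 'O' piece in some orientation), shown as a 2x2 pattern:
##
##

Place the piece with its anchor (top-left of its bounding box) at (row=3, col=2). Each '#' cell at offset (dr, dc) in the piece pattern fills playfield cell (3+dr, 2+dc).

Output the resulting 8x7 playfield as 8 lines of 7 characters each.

Answer: .......
.#..#..
.......
.###...
.###...
.#.....
..#...#
#.....#

Derivation:
Fill (3+0,2+0) = (3,2)
Fill (3+0,2+1) = (3,3)
Fill (3+1,2+0) = (4,2)
Fill (3+1,2+1) = (4,3)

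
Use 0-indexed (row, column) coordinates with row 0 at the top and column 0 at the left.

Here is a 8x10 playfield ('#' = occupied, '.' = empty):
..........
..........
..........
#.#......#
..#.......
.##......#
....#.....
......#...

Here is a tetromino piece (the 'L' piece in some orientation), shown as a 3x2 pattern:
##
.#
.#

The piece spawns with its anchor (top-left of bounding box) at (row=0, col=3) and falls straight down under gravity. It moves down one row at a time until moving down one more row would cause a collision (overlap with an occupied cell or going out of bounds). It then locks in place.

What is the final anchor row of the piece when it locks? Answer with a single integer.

Answer: 3

Derivation:
Spawn at (row=0, col=3). Try each row:
  row 0: fits
  row 1: fits
  row 2: fits
  row 3: fits
  row 4: blocked -> lock at row 3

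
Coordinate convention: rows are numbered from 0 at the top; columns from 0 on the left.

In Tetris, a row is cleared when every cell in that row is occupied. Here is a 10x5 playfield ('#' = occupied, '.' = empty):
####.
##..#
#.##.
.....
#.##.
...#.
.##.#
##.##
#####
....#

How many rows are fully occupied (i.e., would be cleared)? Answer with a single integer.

Answer: 1

Derivation:
Check each row:
  row 0: 1 empty cell -> not full
  row 1: 2 empty cells -> not full
  row 2: 2 empty cells -> not full
  row 3: 5 empty cells -> not full
  row 4: 2 empty cells -> not full
  row 5: 4 empty cells -> not full
  row 6: 2 empty cells -> not full
  row 7: 1 empty cell -> not full
  row 8: 0 empty cells -> FULL (clear)
  row 9: 4 empty cells -> not full
Total rows cleared: 1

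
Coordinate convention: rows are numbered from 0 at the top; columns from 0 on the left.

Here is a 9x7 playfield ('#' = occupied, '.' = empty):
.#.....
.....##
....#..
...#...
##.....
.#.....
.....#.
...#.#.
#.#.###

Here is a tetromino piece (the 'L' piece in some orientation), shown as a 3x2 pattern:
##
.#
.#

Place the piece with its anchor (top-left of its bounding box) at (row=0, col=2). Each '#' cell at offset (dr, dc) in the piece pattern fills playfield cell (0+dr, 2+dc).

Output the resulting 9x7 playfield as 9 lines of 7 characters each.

Fill (0+0,2+0) = (0,2)
Fill (0+0,2+1) = (0,3)
Fill (0+1,2+1) = (1,3)
Fill (0+2,2+1) = (2,3)

Answer: .###...
...#.##
...##..
...#...
##.....
.#.....
.....#.
...#.#.
#.#.###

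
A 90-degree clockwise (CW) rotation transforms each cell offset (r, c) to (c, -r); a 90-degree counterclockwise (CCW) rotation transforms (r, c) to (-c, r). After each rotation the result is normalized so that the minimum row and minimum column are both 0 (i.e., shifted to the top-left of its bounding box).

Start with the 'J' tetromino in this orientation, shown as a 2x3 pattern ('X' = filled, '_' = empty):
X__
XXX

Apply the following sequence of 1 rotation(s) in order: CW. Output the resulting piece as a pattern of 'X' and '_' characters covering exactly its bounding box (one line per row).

Answer: XX
X_
X_

Derivation:
Start:
X__
XXX
After rotation 1 (CW):
XX
X_
X_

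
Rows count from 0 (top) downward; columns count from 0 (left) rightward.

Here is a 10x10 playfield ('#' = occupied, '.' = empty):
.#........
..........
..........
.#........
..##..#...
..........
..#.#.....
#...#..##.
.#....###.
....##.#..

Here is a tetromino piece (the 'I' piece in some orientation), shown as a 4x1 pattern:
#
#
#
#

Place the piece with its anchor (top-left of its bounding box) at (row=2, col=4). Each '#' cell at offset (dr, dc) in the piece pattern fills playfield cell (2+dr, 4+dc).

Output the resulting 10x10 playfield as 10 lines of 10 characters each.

Answer: .#........
..........
....#.....
.#..#.....
..###.#...
....#.....
..#.#.....
#...#..##.
.#....###.
....##.#..

Derivation:
Fill (2+0,4+0) = (2,4)
Fill (2+1,4+0) = (3,4)
Fill (2+2,4+0) = (4,4)
Fill (2+3,4+0) = (5,4)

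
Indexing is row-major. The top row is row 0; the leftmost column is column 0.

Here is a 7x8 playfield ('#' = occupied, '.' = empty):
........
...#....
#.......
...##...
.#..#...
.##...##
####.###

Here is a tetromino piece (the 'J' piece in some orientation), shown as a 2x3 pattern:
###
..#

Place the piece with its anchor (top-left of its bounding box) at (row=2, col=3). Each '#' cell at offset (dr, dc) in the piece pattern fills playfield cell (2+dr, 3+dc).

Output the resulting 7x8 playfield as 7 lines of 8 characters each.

Answer: ........
...#....
#..###..
...###..
.#..#...
.##...##
####.###

Derivation:
Fill (2+0,3+0) = (2,3)
Fill (2+0,3+1) = (2,4)
Fill (2+0,3+2) = (2,5)
Fill (2+1,3+2) = (3,5)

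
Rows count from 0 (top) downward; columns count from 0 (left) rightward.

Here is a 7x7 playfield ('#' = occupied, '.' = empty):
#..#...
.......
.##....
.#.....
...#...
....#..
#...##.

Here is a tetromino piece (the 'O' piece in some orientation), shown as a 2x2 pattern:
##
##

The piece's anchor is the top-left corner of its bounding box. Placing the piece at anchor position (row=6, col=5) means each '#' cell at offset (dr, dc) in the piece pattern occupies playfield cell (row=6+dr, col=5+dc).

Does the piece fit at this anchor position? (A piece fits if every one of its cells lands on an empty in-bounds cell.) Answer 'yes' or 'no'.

Check each piece cell at anchor (6, 5):
  offset (0,0) -> (6,5): occupied ('#') -> FAIL
  offset (0,1) -> (6,6): empty -> OK
  offset (1,0) -> (7,5): out of bounds -> FAIL
  offset (1,1) -> (7,6): out of bounds -> FAIL
All cells valid: no

Answer: no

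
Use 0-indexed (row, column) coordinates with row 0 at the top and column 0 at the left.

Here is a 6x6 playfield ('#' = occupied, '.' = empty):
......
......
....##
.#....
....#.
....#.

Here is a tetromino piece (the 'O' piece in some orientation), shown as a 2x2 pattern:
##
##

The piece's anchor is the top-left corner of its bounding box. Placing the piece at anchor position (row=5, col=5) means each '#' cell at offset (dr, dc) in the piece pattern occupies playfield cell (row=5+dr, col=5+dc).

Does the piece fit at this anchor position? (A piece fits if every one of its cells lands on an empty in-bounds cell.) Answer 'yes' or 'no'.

Check each piece cell at anchor (5, 5):
  offset (0,0) -> (5,5): empty -> OK
  offset (0,1) -> (5,6): out of bounds -> FAIL
  offset (1,0) -> (6,5): out of bounds -> FAIL
  offset (1,1) -> (6,6): out of bounds -> FAIL
All cells valid: no

Answer: no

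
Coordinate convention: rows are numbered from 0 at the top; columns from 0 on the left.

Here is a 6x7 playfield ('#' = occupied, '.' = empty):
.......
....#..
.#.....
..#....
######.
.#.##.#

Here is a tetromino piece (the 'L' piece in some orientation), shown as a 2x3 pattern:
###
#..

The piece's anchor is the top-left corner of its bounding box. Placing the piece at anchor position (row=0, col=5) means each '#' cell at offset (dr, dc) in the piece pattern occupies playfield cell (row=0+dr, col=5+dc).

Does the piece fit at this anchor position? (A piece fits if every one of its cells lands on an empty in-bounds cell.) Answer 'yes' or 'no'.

Check each piece cell at anchor (0, 5):
  offset (0,0) -> (0,5): empty -> OK
  offset (0,1) -> (0,6): empty -> OK
  offset (0,2) -> (0,7): out of bounds -> FAIL
  offset (1,0) -> (1,5): empty -> OK
All cells valid: no

Answer: no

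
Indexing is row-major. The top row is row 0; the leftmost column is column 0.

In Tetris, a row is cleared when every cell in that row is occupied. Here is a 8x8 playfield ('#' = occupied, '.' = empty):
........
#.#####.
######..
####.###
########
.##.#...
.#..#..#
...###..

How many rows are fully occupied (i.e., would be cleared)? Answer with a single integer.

Check each row:
  row 0: 8 empty cells -> not full
  row 1: 2 empty cells -> not full
  row 2: 2 empty cells -> not full
  row 3: 1 empty cell -> not full
  row 4: 0 empty cells -> FULL (clear)
  row 5: 5 empty cells -> not full
  row 6: 5 empty cells -> not full
  row 7: 5 empty cells -> not full
Total rows cleared: 1

Answer: 1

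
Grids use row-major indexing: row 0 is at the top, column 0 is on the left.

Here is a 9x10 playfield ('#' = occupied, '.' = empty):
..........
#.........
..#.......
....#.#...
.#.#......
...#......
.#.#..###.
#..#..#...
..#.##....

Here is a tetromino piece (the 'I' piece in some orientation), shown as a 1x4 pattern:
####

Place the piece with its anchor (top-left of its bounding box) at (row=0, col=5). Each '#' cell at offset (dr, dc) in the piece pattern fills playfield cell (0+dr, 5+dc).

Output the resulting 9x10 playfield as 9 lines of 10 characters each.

Fill (0+0,5+0) = (0,5)
Fill (0+0,5+1) = (0,6)
Fill (0+0,5+2) = (0,7)
Fill (0+0,5+3) = (0,8)

Answer: .....####.
#.........
..#.......
....#.#...
.#.#......
...#......
.#.#..###.
#..#..#...
..#.##....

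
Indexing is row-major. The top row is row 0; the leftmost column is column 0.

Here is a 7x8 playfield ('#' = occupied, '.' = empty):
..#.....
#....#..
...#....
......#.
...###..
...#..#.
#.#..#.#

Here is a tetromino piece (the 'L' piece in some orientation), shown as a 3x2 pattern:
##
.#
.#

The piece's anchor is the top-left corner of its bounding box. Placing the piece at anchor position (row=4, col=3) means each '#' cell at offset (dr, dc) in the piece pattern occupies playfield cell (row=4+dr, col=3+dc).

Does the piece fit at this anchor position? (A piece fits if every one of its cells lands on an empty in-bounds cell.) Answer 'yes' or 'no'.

Answer: no

Derivation:
Check each piece cell at anchor (4, 3):
  offset (0,0) -> (4,3): occupied ('#') -> FAIL
  offset (0,1) -> (4,4): occupied ('#') -> FAIL
  offset (1,1) -> (5,4): empty -> OK
  offset (2,1) -> (6,4): empty -> OK
All cells valid: no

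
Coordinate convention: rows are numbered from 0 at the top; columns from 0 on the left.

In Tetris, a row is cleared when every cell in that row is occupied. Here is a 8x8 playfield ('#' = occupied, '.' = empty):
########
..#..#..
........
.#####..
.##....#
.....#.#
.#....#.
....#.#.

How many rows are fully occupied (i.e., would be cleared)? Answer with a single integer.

Answer: 1

Derivation:
Check each row:
  row 0: 0 empty cells -> FULL (clear)
  row 1: 6 empty cells -> not full
  row 2: 8 empty cells -> not full
  row 3: 3 empty cells -> not full
  row 4: 5 empty cells -> not full
  row 5: 6 empty cells -> not full
  row 6: 6 empty cells -> not full
  row 7: 6 empty cells -> not full
Total rows cleared: 1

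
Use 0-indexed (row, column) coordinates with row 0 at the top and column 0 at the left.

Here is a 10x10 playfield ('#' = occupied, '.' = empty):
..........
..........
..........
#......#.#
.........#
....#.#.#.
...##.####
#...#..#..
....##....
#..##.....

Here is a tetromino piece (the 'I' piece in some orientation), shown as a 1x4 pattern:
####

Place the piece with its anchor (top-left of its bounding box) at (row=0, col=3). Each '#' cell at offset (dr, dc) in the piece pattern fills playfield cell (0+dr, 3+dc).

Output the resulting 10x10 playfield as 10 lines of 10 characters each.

Answer: ...####...
..........
..........
#......#.#
.........#
....#.#.#.
...##.####
#...#..#..
....##....
#..##.....

Derivation:
Fill (0+0,3+0) = (0,3)
Fill (0+0,3+1) = (0,4)
Fill (0+0,3+2) = (0,5)
Fill (0+0,3+3) = (0,6)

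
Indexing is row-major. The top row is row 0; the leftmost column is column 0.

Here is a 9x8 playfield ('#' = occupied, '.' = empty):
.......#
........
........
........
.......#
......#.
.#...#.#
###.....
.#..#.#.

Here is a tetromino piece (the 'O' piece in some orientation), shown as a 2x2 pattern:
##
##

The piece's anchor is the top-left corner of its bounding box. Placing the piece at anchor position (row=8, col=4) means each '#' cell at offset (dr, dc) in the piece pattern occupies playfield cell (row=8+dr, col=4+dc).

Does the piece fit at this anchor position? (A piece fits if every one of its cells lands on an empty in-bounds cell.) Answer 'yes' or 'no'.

Answer: no

Derivation:
Check each piece cell at anchor (8, 4):
  offset (0,0) -> (8,4): occupied ('#') -> FAIL
  offset (0,1) -> (8,5): empty -> OK
  offset (1,0) -> (9,4): out of bounds -> FAIL
  offset (1,1) -> (9,5): out of bounds -> FAIL
All cells valid: no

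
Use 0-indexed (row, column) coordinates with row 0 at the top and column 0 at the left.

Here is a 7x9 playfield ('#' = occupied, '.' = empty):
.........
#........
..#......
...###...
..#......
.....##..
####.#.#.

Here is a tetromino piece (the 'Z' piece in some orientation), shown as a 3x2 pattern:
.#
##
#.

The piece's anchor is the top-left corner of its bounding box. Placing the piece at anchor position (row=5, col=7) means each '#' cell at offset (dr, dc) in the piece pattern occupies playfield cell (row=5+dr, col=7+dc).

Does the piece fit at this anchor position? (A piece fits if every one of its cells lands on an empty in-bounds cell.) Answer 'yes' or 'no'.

Answer: no

Derivation:
Check each piece cell at anchor (5, 7):
  offset (0,1) -> (5,8): empty -> OK
  offset (1,0) -> (6,7): occupied ('#') -> FAIL
  offset (1,1) -> (6,8): empty -> OK
  offset (2,0) -> (7,7): out of bounds -> FAIL
All cells valid: no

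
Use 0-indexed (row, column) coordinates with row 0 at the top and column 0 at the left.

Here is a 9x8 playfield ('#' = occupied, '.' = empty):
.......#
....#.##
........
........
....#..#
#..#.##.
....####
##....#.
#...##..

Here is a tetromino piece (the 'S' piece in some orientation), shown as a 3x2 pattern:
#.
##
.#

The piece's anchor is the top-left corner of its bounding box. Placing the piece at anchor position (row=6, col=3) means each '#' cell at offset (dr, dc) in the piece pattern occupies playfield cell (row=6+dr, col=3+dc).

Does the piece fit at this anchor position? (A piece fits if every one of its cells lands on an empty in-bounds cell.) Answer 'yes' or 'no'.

Check each piece cell at anchor (6, 3):
  offset (0,0) -> (6,3): empty -> OK
  offset (1,0) -> (7,3): empty -> OK
  offset (1,1) -> (7,4): empty -> OK
  offset (2,1) -> (8,4): occupied ('#') -> FAIL
All cells valid: no

Answer: no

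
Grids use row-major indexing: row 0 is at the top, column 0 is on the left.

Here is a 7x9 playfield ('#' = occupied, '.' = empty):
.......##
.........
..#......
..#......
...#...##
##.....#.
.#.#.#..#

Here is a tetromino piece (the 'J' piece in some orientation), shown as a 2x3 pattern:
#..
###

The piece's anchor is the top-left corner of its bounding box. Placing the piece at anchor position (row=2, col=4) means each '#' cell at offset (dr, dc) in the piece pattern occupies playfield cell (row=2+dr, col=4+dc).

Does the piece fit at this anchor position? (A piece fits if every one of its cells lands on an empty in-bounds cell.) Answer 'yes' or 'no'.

Answer: yes

Derivation:
Check each piece cell at anchor (2, 4):
  offset (0,0) -> (2,4): empty -> OK
  offset (1,0) -> (3,4): empty -> OK
  offset (1,1) -> (3,5): empty -> OK
  offset (1,2) -> (3,6): empty -> OK
All cells valid: yes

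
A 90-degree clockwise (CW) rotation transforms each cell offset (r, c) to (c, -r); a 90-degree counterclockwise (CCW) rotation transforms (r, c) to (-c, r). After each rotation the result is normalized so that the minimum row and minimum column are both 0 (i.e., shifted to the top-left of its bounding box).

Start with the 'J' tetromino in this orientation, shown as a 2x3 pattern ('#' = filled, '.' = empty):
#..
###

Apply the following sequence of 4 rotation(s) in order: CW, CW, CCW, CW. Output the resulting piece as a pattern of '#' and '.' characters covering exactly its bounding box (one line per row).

Start:
#..
###
After rotation 1 (CW):
##
#.
#.
After rotation 2 (CW):
###
..#
After rotation 3 (CCW):
##
#.
#.
After rotation 4 (CW):
###
..#

Answer: ###
..#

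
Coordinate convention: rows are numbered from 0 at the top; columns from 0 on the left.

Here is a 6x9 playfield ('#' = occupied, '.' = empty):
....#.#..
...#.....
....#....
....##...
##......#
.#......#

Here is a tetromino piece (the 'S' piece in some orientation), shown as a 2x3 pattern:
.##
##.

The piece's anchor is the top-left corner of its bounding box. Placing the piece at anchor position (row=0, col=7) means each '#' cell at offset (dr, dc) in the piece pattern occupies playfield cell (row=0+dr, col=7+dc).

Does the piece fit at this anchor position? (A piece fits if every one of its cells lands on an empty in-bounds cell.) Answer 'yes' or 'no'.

Answer: no

Derivation:
Check each piece cell at anchor (0, 7):
  offset (0,1) -> (0,8): empty -> OK
  offset (0,2) -> (0,9): out of bounds -> FAIL
  offset (1,0) -> (1,7): empty -> OK
  offset (1,1) -> (1,8): empty -> OK
All cells valid: no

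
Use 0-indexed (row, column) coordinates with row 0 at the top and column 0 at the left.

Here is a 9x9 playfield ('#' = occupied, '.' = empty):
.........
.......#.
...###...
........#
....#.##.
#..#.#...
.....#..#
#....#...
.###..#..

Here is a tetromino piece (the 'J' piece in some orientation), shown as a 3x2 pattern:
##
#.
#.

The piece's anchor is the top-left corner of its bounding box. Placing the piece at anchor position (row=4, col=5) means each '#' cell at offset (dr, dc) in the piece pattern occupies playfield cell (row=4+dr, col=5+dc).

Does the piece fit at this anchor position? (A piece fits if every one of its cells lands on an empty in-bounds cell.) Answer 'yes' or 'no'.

Check each piece cell at anchor (4, 5):
  offset (0,0) -> (4,5): empty -> OK
  offset (0,1) -> (4,6): occupied ('#') -> FAIL
  offset (1,0) -> (5,5): occupied ('#') -> FAIL
  offset (2,0) -> (6,5): occupied ('#') -> FAIL
All cells valid: no

Answer: no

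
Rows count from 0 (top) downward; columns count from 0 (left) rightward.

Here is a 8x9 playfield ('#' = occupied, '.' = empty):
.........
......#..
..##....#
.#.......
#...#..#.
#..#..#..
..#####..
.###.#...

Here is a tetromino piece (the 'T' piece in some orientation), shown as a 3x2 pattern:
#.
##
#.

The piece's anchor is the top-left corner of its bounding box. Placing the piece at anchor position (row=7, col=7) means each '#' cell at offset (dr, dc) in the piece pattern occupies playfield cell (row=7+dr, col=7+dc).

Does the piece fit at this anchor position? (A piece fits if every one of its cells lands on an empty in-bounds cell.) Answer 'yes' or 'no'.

Check each piece cell at anchor (7, 7):
  offset (0,0) -> (7,7): empty -> OK
  offset (1,0) -> (8,7): out of bounds -> FAIL
  offset (1,1) -> (8,8): out of bounds -> FAIL
  offset (2,0) -> (9,7): out of bounds -> FAIL
All cells valid: no

Answer: no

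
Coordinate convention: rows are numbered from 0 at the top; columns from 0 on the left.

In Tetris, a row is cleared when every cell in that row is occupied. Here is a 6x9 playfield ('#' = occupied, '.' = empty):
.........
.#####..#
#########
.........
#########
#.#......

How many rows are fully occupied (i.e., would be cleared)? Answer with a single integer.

Answer: 2

Derivation:
Check each row:
  row 0: 9 empty cells -> not full
  row 1: 3 empty cells -> not full
  row 2: 0 empty cells -> FULL (clear)
  row 3: 9 empty cells -> not full
  row 4: 0 empty cells -> FULL (clear)
  row 5: 7 empty cells -> not full
Total rows cleared: 2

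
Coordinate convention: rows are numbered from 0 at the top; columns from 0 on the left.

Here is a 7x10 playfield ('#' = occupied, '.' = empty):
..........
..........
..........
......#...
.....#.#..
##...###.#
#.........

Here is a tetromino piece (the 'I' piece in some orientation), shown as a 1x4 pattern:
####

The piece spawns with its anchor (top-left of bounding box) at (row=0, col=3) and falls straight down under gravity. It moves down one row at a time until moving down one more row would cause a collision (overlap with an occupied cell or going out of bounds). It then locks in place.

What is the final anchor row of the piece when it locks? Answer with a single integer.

Spawn at (row=0, col=3). Try each row:
  row 0: fits
  row 1: fits
  row 2: fits
  row 3: blocked -> lock at row 2

Answer: 2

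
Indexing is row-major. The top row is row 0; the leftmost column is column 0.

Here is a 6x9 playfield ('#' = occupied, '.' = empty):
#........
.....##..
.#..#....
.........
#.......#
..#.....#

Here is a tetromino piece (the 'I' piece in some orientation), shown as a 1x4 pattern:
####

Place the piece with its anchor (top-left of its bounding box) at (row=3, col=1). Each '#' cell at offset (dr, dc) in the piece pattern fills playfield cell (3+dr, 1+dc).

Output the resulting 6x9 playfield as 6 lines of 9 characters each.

Answer: #........
.....##..
.#..#....
.####....
#.......#
..#.....#

Derivation:
Fill (3+0,1+0) = (3,1)
Fill (3+0,1+1) = (3,2)
Fill (3+0,1+2) = (3,3)
Fill (3+0,1+3) = (3,4)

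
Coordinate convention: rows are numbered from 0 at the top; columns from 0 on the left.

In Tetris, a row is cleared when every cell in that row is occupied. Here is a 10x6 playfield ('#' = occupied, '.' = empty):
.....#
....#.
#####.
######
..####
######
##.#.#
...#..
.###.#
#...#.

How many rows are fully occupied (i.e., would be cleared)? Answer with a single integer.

Answer: 2

Derivation:
Check each row:
  row 0: 5 empty cells -> not full
  row 1: 5 empty cells -> not full
  row 2: 1 empty cell -> not full
  row 3: 0 empty cells -> FULL (clear)
  row 4: 2 empty cells -> not full
  row 5: 0 empty cells -> FULL (clear)
  row 6: 2 empty cells -> not full
  row 7: 5 empty cells -> not full
  row 8: 2 empty cells -> not full
  row 9: 4 empty cells -> not full
Total rows cleared: 2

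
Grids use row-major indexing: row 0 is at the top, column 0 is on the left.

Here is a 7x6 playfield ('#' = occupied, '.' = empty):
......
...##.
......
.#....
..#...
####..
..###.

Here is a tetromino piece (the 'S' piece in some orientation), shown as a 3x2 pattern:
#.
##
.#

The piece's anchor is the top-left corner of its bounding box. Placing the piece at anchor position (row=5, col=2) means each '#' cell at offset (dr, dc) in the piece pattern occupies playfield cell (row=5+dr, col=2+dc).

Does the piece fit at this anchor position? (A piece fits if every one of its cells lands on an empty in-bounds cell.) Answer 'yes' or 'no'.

Check each piece cell at anchor (5, 2):
  offset (0,0) -> (5,2): occupied ('#') -> FAIL
  offset (1,0) -> (6,2): occupied ('#') -> FAIL
  offset (1,1) -> (6,3): occupied ('#') -> FAIL
  offset (2,1) -> (7,3): out of bounds -> FAIL
All cells valid: no

Answer: no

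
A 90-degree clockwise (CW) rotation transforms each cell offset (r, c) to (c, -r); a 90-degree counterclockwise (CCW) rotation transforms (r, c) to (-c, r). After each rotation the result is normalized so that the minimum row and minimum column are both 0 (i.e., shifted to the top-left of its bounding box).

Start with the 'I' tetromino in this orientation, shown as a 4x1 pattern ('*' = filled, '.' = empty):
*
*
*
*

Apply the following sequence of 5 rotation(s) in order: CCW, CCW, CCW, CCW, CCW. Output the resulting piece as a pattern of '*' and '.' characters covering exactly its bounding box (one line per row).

Start:
*
*
*
*
After rotation 1 (CCW):
****
After rotation 2 (CCW):
*
*
*
*
After rotation 3 (CCW):
****
After rotation 4 (CCW):
*
*
*
*
After rotation 5 (CCW):
****

Answer: ****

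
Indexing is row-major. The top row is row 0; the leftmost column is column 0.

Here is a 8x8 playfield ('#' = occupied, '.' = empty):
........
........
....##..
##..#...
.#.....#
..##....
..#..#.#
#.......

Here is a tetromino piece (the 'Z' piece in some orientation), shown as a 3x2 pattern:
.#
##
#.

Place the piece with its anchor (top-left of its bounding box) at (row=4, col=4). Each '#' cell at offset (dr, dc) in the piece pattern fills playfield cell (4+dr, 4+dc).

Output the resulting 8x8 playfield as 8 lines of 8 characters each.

Answer: ........
........
....##..
##..#...
.#...#.#
..####..
..#.##.#
#.......

Derivation:
Fill (4+0,4+1) = (4,5)
Fill (4+1,4+0) = (5,4)
Fill (4+1,4+1) = (5,5)
Fill (4+2,4+0) = (6,4)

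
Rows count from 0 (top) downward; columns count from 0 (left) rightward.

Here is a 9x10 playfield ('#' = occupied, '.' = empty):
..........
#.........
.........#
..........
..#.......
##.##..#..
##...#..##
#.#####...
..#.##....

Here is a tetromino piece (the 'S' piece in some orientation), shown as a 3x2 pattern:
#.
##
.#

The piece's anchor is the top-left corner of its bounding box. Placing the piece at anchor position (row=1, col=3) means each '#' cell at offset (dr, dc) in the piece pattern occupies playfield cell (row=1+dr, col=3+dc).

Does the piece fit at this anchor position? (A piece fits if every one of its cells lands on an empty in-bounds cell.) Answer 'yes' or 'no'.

Answer: yes

Derivation:
Check each piece cell at anchor (1, 3):
  offset (0,0) -> (1,3): empty -> OK
  offset (1,0) -> (2,3): empty -> OK
  offset (1,1) -> (2,4): empty -> OK
  offset (2,1) -> (3,4): empty -> OK
All cells valid: yes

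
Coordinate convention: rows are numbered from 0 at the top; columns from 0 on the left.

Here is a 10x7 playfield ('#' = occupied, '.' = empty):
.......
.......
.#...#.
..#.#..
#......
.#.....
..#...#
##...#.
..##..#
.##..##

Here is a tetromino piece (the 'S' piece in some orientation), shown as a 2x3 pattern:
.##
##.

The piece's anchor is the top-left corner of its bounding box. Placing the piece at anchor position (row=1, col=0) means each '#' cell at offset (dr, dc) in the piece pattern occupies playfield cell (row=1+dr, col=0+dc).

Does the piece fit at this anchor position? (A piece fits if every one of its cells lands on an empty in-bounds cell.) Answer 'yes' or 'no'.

Answer: no

Derivation:
Check each piece cell at anchor (1, 0):
  offset (0,1) -> (1,1): empty -> OK
  offset (0,2) -> (1,2): empty -> OK
  offset (1,0) -> (2,0): empty -> OK
  offset (1,1) -> (2,1): occupied ('#') -> FAIL
All cells valid: no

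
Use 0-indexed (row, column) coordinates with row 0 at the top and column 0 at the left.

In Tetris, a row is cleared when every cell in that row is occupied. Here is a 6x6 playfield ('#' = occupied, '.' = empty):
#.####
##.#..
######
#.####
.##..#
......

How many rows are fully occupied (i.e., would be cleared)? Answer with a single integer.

Check each row:
  row 0: 1 empty cell -> not full
  row 1: 3 empty cells -> not full
  row 2: 0 empty cells -> FULL (clear)
  row 3: 1 empty cell -> not full
  row 4: 3 empty cells -> not full
  row 5: 6 empty cells -> not full
Total rows cleared: 1

Answer: 1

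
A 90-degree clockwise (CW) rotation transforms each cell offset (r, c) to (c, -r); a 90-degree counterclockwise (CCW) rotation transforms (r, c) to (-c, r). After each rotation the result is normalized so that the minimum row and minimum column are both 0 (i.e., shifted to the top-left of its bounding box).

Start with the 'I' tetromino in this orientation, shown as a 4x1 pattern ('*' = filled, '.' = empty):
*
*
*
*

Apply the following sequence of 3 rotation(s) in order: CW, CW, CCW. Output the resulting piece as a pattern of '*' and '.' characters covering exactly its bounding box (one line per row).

Start:
*
*
*
*
After rotation 1 (CW):
****
After rotation 2 (CW):
*
*
*
*
After rotation 3 (CCW):
****

Answer: ****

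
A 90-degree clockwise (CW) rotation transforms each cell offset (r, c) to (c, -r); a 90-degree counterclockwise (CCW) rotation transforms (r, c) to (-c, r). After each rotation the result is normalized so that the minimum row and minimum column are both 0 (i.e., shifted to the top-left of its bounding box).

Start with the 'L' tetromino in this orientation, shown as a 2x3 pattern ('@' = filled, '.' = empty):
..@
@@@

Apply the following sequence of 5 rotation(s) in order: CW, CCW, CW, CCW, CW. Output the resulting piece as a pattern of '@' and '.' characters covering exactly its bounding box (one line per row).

Start:
..@
@@@
After rotation 1 (CW):
@.
@.
@@
After rotation 2 (CCW):
..@
@@@
After rotation 3 (CW):
@.
@.
@@
After rotation 4 (CCW):
..@
@@@
After rotation 5 (CW):
@.
@.
@@

Answer: @.
@.
@@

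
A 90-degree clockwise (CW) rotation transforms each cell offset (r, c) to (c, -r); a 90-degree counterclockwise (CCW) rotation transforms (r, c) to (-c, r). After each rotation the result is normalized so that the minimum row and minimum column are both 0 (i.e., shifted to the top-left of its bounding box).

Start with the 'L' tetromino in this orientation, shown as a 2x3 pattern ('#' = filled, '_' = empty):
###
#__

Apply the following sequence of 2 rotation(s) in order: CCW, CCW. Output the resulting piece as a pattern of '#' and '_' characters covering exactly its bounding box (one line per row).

Answer: __#
###

Derivation:
Start:
###
#__
After rotation 1 (CCW):
#_
#_
##
After rotation 2 (CCW):
__#
###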